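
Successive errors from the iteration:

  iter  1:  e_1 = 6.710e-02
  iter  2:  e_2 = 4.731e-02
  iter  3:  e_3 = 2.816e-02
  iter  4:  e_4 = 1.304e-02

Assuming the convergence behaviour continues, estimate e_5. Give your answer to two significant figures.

First estimate the order: p ≈ ln(e_4/e_3) / ln(e_3/e_2) = ln(1.304e-02/2.816e-02)/ln(2.816e-02/4.731e-02) = ln(0.463068)/ln(0.595223) ≈ 1.4839.
Then e_5 ≈ e_4·(e_4/e_3)^p = 1.304e-02·(0.463068)^1.4839 = 1.304e-02·0.319044 ≈ 0.00416.

4.2e-3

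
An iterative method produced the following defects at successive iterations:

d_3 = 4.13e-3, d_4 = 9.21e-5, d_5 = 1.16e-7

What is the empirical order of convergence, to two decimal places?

1.76

p ≈ ln(d_5/d_4) / ln(d_4/d_3)
  = ln(1.16e-7/9.21e-5) / ln(9.21e-5/4.13e-3)
  = ln(0.0012595) / ln(0.0223002)
  = -6.67704 / -3.80316 ≈ 1.75566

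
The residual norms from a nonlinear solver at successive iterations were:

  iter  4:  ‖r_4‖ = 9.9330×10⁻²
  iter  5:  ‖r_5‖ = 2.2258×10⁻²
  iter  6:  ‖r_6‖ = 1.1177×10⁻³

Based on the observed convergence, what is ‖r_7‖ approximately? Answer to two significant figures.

2.8e-6

First estimate the order: p ≈ ln(‖r_6‖/‖r_5‖) / ln(‖r_5‖/‖r_4‖) = ln(1.1177×10⁻³/2.2258×10⁻²)/ln(2.2258×10⁻²/9.9330×10⁻²) = ln(0.0502157)/ln(0.224081) ≈ 2.0000.
Then ‖r_7‖ ≈ ‖r_6‖·(‖r_6‖/‖r_5‖)^p = 1.1177×10⁻³·(0.0502157)^2.0000 = 1.1177×10⁻³·0.00252162 ≈ 2.818e-06.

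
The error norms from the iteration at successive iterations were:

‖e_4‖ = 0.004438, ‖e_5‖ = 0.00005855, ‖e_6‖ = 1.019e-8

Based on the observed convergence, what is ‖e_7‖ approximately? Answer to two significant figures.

First estimate the order: p ≈ ln(‖e_6‖/‖e_5‖) / ln(‖e_5‖/‖e_4‖) = ln(1.019e-8/0.00005855)/ln(0.00005855/0.004438) = ln(0.000174039)/ln(0.0131929) ≈ 2.0000.
Then ‖e_7‖ ≈ ‖e_6‖·(‖e_6‖/‖e_5‖)^p = 1.019e-8·(0.000174039)^2.0000 = 1.019e-8·3.02896e-08 ≈ 3.087e-16.

3.1e-16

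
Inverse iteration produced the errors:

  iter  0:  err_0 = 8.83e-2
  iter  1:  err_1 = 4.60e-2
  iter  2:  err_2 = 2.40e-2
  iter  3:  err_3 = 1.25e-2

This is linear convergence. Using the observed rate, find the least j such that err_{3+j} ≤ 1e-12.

Rate ρ ≈ err_3/err_2 = 1.25e-2/2.40e-2 = 0.5208.
After j more steps, err_{3+j} ≈ 1.25e-2·ρ^j; need ρ^j ≤ 1e-12/1.25e-2 = 8e-11.
j ≥ ln(8e-11)/ln(0.5208) = -23.2490/-0.65239 = 35.637.
So 36 more iterations are needed.

36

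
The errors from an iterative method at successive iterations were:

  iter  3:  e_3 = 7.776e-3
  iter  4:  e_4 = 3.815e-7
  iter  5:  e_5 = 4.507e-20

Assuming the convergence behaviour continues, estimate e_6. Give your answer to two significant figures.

First estimate the order: p ≈ ln(e_5/e_4) / ln(e_4/e_3) = ln(4.507e-20/3.815e-7)/ln(3.815e-7/7.776e-3) = ln(1.18139e-13)/ln(4.90612e-05) ≈ 3.0000.
Then e_6 ≈ e_5·(e_5/e_4)^p = 4.507e-20·(1.18139e-13)^3.0000 = 4.507e-20·1.64885e-39 ≈ 7.431e-59.

7.4e-59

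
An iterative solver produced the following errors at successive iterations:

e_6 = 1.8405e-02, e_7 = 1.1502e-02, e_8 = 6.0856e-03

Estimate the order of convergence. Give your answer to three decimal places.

1.354

p ≈ ln(e_8/e_7) / ln(e_7/e_6)
  = ln(6.0856e-03/1.1502e-02) / ln(1.1502e-02/1.8405e-02)
  = ln(0.529091) / ln(0.624939)
  = -0.636595 / -0.470101 ≈ 1.354166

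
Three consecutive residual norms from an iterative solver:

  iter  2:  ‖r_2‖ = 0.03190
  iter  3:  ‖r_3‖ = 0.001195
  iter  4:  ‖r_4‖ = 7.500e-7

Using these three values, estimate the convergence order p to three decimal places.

2.245

p ≈ ln(‖r_4‖/‖r_3‖) / ln(‖r_3‖/‖r_2‖)
  = ln(7.500e-7/0.001195) / ln(0.001195/0.03190)
  = ln(0.000627615) / ln(0.0374608)
  = -7.373584 / -3.284460 ≈ 2.244991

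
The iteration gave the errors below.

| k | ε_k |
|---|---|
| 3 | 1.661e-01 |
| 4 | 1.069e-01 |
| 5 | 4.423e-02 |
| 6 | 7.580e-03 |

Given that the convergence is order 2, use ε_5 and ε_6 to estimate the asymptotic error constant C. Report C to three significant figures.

C ≈ ε_6 / ε_5^2
  = 7.580e-03 / (4.423e-02)^2
  = 7.580e-03 / 0.00195629 ≈ 3.8747

3.87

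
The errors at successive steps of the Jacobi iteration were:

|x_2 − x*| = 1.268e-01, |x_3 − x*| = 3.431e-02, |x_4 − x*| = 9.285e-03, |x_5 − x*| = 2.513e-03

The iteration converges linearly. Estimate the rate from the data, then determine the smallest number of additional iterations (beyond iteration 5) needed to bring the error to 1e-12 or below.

17

Rate ρ ≈ |x_5 − x*|/|x_4 − x*| = 2.513e-03/9.285e-03 = 0.2707.
After j more steps, |x_{5+j} − x*| ≈ 2.513e-03·ρ^j; need ρ^j ≤ 1e-12/2.513e-03 = 3.97931e-10.
j ≥ ln(3.97931e-10)/ln(0.2707) = -21.6447/-1.30674 = 16.564.
So 17 more iterations are needed.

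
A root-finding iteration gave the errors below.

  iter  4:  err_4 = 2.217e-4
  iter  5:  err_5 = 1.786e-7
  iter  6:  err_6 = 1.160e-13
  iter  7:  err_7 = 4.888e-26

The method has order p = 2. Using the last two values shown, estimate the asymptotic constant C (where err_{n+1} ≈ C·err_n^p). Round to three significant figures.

3.63

C ≈ err_7 / err_6^2
  = 4.888e-26 / (1.160e-13)^2
  = 4.888e-26 / 1.3456e-26 ≈ 3.6326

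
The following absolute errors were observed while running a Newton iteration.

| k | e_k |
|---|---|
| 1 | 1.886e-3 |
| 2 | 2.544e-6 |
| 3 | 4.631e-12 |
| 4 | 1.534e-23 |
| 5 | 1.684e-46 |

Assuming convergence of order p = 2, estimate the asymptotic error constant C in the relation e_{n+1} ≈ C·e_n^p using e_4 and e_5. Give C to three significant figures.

0.716

C ≈ e_5 / e_4^2
  = 1.684e-46 / (1.534e-23)^2
  = 1.684e-46 / 2.35316e-46 ≈ 0.71563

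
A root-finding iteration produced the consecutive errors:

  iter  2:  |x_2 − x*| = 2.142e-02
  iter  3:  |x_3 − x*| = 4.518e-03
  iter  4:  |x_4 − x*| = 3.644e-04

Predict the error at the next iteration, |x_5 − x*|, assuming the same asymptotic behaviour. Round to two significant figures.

6.2e-6

First estimate the order: p ≈ ln(|x_4 − x*|/|x_3 − x*|) / ln(|x_3 − x*|/|x_2 − x*|) = ln(3.644e-04/4.518e-03)/ln(4.518e-03/2.142e-02) = ln(0.0806552)/ln(0.210924) ≈ 1.6177.
Then |x_5 − x*| ≈ |x_4 − x*|·(|x_4 − x*|/|x_3 − x*|)^p = 3.644e-04·(0.0806552)^1.6177 = 3.644e-04·0.0170317 ≈ 6.206e-06.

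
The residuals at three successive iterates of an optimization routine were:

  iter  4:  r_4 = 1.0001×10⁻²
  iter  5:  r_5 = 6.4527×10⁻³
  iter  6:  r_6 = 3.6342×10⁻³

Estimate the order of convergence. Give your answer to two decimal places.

p ≈ ln(r_6/r_5) / ln(r_5/r_4)
  = ln(3.6342×10⁻³/6.4527×10⁻³) / ln(6.4527×10⁻³/1.0001×10⁻²)
  = ln(0.563206) / ln(0.645205)
  = -0.57411 / -0.43819 ≈ 1.31019

1.31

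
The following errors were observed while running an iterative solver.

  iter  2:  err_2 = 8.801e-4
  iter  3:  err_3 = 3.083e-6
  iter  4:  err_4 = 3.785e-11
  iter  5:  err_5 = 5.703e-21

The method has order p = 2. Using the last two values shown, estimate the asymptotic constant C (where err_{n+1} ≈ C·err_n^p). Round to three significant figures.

3.98

C ≈ err_5 / err_4^2
  = 5.703e-21 / (3.785e-11)^2
  = 5.703e-21 / 1.43262e-21 ≈ 3.9808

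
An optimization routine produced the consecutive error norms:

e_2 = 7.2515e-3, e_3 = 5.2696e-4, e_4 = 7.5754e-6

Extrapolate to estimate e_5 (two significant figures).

7.9e-9

First estimate the order: p ≈ ln(e_4/e_3) / ln(e_3/e_2) = ln(7.5754e-6/5.2696e-4)/ln(5.2696e-4/7.2515e-3) = ln(0.0143757)/ln(0.0726691) ≈ 1.6180.
Then e_5 ≈ e_4·(e_4/e_3)^p = 7.5754e-6·(0.0143757)^1.6180 = 7.5754e-6·0.00104483 ≈ 7.915e-09.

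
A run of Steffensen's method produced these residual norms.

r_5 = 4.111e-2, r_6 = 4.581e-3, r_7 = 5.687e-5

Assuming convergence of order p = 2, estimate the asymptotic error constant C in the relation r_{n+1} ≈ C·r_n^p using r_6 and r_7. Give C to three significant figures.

C ≈ r_7 / r_6^2
  = 5.687e-5 / (4.581e-3)^2
  = 5.687e-5 / 2.09856e-05 ≈ 2.71

2.71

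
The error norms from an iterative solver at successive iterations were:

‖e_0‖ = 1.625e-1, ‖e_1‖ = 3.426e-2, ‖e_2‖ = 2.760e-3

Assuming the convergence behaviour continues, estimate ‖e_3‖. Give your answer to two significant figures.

First estimate the order: p ≈ ln(‖e_2‖/‖e_1‖) / ln(‖e_1‖/‖e_0‖) = ln(2.760e-3/3.426e-2)/ln(3.426e-2/1.625e-1) = ln(0.0805604)/ln(0.210831) ≈ 1.6180.
Then ‖e_3‖ ≈ ‖e_2‖·(‖e_2‖/‖e_1‖)^p = 2.760e-3·(0.0805604)^1.6180 = 2.760e-3·0.0169865 ≈ 4.688e-05.

4.7e-5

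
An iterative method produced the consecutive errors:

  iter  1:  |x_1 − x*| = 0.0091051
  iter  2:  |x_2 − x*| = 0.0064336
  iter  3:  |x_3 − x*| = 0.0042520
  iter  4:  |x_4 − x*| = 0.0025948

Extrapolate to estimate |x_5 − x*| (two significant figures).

1.4e-3

First estimate the order: p ≈ ln(|x_4 − x*|/|x_3 − x*|) / ln(|x_3 − x*|/|x_2 − x*|) = ln(0.0025948/0.0042520)/ln(0.0042520/0.0064336) = ln(0.610254)/ln(0.660905) ≈ 1.1925.
Then |x_5 − x*| ≈ |x_4 − x*|·(|x_4 − x*|/|x_3 − x*|)^p = 0.0025948·(0.610254)^1.1925 = 0.0025948·0.554909 ≈ 0.00144.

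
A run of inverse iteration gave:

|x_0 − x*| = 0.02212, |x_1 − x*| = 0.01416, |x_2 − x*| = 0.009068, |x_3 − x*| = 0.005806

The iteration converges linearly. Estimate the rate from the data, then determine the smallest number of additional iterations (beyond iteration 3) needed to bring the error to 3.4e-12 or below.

48

Rate ρ ≈ |x_3 − x*|/|x_2 − x*| = 0.005806/0.009068 = 0.6403.
After j more steps, |x_{3+j} − x*| ≈ 0.005806·ρ^j; need ρ^j ≤ 3.4e-12/0.005806 = 5.85601e-10.
j ≥ ln(5.85601e-10)/ln(0.6403) = -21.2584/-0.44582 = 47.684.
So 48 more iterations are needed.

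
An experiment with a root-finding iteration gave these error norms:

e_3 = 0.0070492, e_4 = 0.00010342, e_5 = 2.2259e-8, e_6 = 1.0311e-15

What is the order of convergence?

Consecutive ratios: e_6/e_5 = 1.0311e-15/2.2259e-8 = 4.63228e-08, e_5/e_4 = 2.2259e-8/0.00010342 = 0.000215229.
p ≈ ln(4.63228e-08)/ln(0.000215229) = -16.8876/-8.4438 ≈ 2.00.
So the convergence is quadratic (order 2).

2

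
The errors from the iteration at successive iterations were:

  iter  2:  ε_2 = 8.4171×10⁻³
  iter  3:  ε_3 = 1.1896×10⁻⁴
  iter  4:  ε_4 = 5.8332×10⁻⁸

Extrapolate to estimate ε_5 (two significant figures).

7.0e-14

First estimate the order: p ≈ ln(ε_4/ε_3) / ln(ε_3/ε_2) = ln(5.8332×10⁻⁸/1.1896×10⁻⁴)/ln(1.1896×10⁻⁴/8.4171×10⁻³) = ln(0.00049035)/ln(0.0141331) ≈ 1.7891.
Then ε_5 ≈ ε_4·(ε_4/ε_3)^p = 5.8332×10⁻⁸·(0.00049035)^1.7891 = 5.8332×10⁻⁸·1.19946e-06 ≈ 6.997e-14.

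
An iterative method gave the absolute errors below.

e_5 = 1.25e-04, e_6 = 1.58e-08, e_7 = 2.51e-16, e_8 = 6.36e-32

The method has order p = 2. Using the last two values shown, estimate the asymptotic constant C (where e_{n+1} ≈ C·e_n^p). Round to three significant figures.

C ≈ e_8 / e_7^2
  = 6.36e-32 / (2.51e-16)^2
  = 6.36e-32 / 6.3001e-32 ≈ 1.0095

1.01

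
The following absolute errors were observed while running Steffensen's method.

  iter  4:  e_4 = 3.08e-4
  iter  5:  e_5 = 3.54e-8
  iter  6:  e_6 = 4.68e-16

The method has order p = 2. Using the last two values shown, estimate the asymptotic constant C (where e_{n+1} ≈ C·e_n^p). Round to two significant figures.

0.37

C ≈ e_6 / e_5^2
  = 4.68e-16 / (3.54e-8)^2
  = 4.68e-16 / 1.25316e-15 ≈ 0.37346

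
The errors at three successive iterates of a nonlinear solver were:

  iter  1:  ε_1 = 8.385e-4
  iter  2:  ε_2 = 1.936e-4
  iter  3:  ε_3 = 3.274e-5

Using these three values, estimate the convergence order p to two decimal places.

1.21

p ≈ ln(ε_3/ε_2) / ln(ε_2/ε_1)
  = ln(3.274e-5/1.936e-4) / ln(1.936e-4/8.385e-4)
  = ln(0.169112) / ln(0.230888)
  = -1.77719 / -1.46582 ≈ 1.21242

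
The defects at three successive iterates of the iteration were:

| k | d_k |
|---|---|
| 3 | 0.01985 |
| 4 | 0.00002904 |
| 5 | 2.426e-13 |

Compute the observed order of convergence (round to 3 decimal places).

2.850

p ≈ ln(d_5/d_4) / ln(d_4/d_3)
  = ln(2.426e-13/0.00002904) / ln(0.00002904/0.01985)
  = ln(8.35399e-09) / ln(0.00146297)
  = -18.600527 / -6.527287 ≈ 2.849657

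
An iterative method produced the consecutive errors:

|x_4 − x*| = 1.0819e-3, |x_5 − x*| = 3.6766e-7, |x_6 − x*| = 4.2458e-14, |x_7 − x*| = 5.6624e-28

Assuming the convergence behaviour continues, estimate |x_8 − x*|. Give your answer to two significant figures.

1.0e-55

First estimate the order: p ≈ ln(|x_7 − x*|/|x_6 − x*|) / ln(|x_6 − x*|/|x_5 − x*|) = ln(5.6624e-28/4.2458e-14)/ln(4.2458e-14/3.6766e-7) = ln(1.33365e-14)/ln(1.15482e-07) ≈ 2.0000.
Then |x_8 − x*| ≈ |x_7 − x*|·(|x_7 − x*|/|x_6 − x*|)^p = 5.6624e-28·(1.33365e-14)^2.0000 = 5.6624e-28·1.77862e-28 ≈ 1.007e-55.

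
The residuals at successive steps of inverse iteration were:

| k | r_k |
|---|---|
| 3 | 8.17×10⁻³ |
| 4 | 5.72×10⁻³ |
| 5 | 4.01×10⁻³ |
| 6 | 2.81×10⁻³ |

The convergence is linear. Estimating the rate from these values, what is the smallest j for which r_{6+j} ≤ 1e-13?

Rate ρ ≈ r_6/r_5 = 2.81×10⁻³/4.01×10⁻³ = 0.7007.
After j more steps, r_{6+j} ≈ 2.81×10⁻³·ρ^j; need ρ^j ≤ 1e-13/2.81×10⁻³ = 3.55872e-11.
j ≥ ln(3.55872e-11)/ln(0.7007) = -24.0590/-0.35568 = 67.642.
So 68 more iterations are needed.

68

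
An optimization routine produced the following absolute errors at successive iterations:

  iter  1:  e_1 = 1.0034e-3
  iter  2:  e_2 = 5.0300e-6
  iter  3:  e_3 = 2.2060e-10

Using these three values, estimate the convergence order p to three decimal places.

p ≈ ln(e_3/e_2) / ln(e_2/e_1)
  = ln(2.2060e-10/5.0300e-6) / ln(5.0300e-6/1.0034e-3)
  = ln(4.38569e-05) / ln(0.00501296)
  = -10.034578 / -5.295729 ≈ 1.894844

1.895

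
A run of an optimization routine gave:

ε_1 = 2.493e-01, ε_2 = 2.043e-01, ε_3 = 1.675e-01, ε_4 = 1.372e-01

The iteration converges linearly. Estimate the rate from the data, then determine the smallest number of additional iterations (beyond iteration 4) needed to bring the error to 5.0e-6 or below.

52

Rate ρ ≈ ε_4/ε_3 = 1.372e-01/1.675e-01 = 0.8191.
After j more steps, ε_{4+j} ≈ 1.372e-01·ρ^j; need ρ^j ≤ 5.0e-6/1.372e-01 = 3.64431e-05.
j ≥ ln(3.64431e-05)/ln(0.8191) = -10.2198/-0.19955 = 51.214.
So 52 more iterations are needed.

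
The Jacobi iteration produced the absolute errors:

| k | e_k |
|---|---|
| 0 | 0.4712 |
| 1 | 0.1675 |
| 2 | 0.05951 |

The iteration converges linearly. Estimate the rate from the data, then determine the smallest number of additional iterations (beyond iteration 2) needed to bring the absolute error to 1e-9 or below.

18

Rate ρ ≈ e_2/e_1 = 0.05951/0.1675 = 0.3553.
After j more steps, e_{2+j} ≈ 0.05951·ρ^j; need ρ^j ≤ 1e-9/0.05951 = 1.68039e-08.
j ≥ ln(1.68039e-08)/ln(0.3553) = -17.9017/-1.03479 = 17.300.
So 18 more iterations are needed.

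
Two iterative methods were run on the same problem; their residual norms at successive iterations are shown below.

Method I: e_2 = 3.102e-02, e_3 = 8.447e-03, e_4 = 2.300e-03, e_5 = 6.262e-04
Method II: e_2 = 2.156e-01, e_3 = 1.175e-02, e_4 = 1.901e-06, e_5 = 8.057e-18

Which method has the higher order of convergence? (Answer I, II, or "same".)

Method I: p ≈ ln(6.262e-04/2.300e-03)/ln(2.300e-03/8.447e-03) ≈ 1.00.
Method II: p ≈ ln(8.057e-18/1.901e-06)/ln(1.901e-06/1.175e-02) ≈ 3.00.
Method II has the higher order (≈3.0 vs ≈1.0).

II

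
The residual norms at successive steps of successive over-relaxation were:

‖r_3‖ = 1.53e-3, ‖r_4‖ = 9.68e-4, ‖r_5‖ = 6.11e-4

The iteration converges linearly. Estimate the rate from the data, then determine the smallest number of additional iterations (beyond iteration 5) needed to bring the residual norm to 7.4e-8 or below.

20

Rate ρ ≈ ‖r_5‖/‖r_4‖ = 6.11e-4/9.68e-4 = 0.6312.
After j more steps, ‖r_{5+j}‖ ≈ 6.11e-4·ρ^j; need ρ^j ≤ 7.4e-8/6.11e-4 = 0.000121113.
j ≥ ln(0.000121113)/ln(0.6312) = -9.0188/-0.46013 = 19.601.
So 20 more iterations are needed.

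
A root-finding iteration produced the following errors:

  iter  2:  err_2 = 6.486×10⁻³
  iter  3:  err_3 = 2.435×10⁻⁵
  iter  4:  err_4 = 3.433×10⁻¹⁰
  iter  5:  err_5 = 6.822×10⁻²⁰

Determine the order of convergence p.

2

Consecutive ratios: err_5/err_4 = 6.822×10⁻²⁰/3.433×10⁻¹⁰ = 1.98718e-10, err_4/err_3 = 3.433×10⁻¹⁰/2.435×10⁻⁵ = 1.40986e-05.
p ≈ ln(1.98718e-10)/ln(1.40986e-05) = -22.3391/-11.1694 ≈ 2.00.
So the convergence is quadratic (order 2).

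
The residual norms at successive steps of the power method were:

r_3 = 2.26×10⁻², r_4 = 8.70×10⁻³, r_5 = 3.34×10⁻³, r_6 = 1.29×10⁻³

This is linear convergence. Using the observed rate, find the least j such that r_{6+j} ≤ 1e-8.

Rate ρ ≈ r_6/r_5 = 1.29×10⁻³/3.34×10⁻³ = 0.3862.
After j more steps, r_{6+j} ≈ 1.29×10⁻³·ρ^j; need ρ^j ≤ 1e-8/1.29×10⁻³ = 7.75194e-06.
j ≥ ln(7.75194e-06)/ln(0.3862) = -11.7676/-0.95140 = 12.369.
So 13 more iterations are needed.

13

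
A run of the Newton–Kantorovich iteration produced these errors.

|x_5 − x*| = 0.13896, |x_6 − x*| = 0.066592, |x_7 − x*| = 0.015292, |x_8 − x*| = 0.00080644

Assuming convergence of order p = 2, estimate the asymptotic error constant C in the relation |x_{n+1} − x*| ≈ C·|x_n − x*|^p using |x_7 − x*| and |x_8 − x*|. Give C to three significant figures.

3.45

C ≈ |x_8 − x*| / |x_7 − x*|^2
  = 0.00080644 / (0.015292)^2
  = 0.00080644 / 0.000233845 ≈ 3.4486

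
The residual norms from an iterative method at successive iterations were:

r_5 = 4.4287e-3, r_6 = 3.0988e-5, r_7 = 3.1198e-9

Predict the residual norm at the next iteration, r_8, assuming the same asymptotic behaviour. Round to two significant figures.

1.2e-16

First estimate the order: p ≈ ln(r_7/r_6) / ln(r_6/r_5) = ln(3.1198e-9/3.0988e-5)/ln(3.0988e-5/4.4287e-3) = ln(0.000100678)/ln(0.00699709) ≈ 1.8547.
Then r_8 ≈ r_7·(r_7/r_6)^p = 3.1198e-9·(0.000100678)^1.8547 = 3.1198e-9·3.86049e-08 ≈ 1.204e-16.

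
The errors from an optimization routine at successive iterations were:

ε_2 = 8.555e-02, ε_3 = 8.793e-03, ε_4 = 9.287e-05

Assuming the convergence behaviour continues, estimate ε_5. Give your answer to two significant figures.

First estimate the order: p ≈ ln(ε_4/ε_3) / ln(ε_3/ε_2) = ln(9.287e-05/8.793e-03)/ln(8.793e-03/8.555e-02) = ln(0.0105618)/ln(0.102782) ≈ 2.0001.
Then ε_5 ≈ ε_4·(ε_4/ε_3)^p = 9.287e-05·(0.0105618)^2.0001 = 9.287e-05·0.000111501 ≈ 1.036e-08.

1.0e-8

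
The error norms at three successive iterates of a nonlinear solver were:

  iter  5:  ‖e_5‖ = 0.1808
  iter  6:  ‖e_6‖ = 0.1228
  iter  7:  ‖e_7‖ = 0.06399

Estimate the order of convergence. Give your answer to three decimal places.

p ≈ ln(‖e_7‖/‖e_6‖) / ln(‖e_6‖/‖e_5‖)
  = ln(0.06399/0.1228) / ln(0.1228/0.1808)
  = ln(0.521091) / ln(0.679204)
  = -0.651831 / -0.386834 ≈ 1.685041

1.685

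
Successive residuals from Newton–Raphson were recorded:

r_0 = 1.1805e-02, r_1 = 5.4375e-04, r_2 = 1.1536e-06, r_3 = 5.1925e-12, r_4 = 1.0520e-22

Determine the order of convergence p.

2

Consecutive ratios: r_4/r_3 = 1.0520e-22/5.1925e-12 = 2.026e-11, r_3/r_2 = 5.1925e-12/1.1536e-06 = 4.50113e-06.
p ≈ ln(2.026e-11)/ln(4.50113e-06) = -24.6224/-12.3112 ≈ 2.00.
So the convergence is quadratic (order 2).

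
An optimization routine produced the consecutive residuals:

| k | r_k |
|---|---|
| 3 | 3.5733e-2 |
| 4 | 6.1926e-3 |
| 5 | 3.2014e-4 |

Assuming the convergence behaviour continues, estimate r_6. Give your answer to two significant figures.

2.1e-6

First estimate the order: p ≈ ln(r_5/r_4) / ln(r_4/r_3) = ln(3.2014e-4/6.1926e-3)/ln(6.1926e-3/3.5733e-2) = ln(0.0516972)/ln(0.173302) ≈ 1.6901.
Then r_6 ≈ r_5·(r_5/r_4)^p = 3.2014e-4·(0.0516972)^1.6901 = 3.2014e-4·0.00669315 ≈ 2.143e-06.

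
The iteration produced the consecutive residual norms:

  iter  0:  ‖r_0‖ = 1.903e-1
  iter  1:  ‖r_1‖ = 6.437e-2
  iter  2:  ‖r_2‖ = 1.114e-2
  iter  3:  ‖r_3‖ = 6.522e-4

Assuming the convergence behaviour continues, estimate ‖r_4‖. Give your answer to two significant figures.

6.6e-6

First estimate the order: p ≈ ln(‖r_3‖/‖r_2‖) / ln(‖r_2‖/‖r_1‖) = ln(6.522e-4/1.114e-2)/ln(1.114e-2/6.437e-2) = ln(0.0585458)/ln(0.173062) ≈ 1.6179.
Then ‖r_4‖ ≈ ‖r_3‖·(‖r_3‖/‖r_2‖)^p = 6.522e-4·(0.0585458)^1.6179 = 6.522e-4·0.0101375 ≈ 6.612e-06.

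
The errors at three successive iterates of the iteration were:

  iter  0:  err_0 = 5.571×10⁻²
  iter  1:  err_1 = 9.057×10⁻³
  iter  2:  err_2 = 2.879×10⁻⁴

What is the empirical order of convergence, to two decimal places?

1.90

p ≈ ln(err_2/err_1) / ln(err_1/err_0)
  = ln(2.879×10⁻⁴/9.057×10⁻³) / ln(9.057×10⁻³/5.571×10⁻²)
  = ln(0.0317876) / ln(0.162574)
  = -3.44868 / -1.81662 ≈ 1.89840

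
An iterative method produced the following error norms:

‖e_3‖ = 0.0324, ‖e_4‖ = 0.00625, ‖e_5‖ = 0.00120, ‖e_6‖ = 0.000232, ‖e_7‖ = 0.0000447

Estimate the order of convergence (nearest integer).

1

Consecutive ratios: ‖e_7‖/‖e_6‖ = 0.0000447/0.000232 = 0.192672, ‖e_6‖/‖e_5‖ = 0.000232/0.00120 = 0.193333.
p ≈ ln(0.192672)/ln(0.193333) = -1.6468/-1.6433 ≈ 1.00.
So the convergence is linear (order 1).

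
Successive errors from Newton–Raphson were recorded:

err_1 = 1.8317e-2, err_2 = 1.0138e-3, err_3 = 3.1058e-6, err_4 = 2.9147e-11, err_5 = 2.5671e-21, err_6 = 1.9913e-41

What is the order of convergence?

2

Consecutive ratios: err_6/err_5 = 1.9913e-41/2.5671e-21 = 7.757e-21, err_5/err_4 = 2.5671e-21/2.9147e-11 = 8.80742e-11.
p ≈ ln(7.757e-21)/ln(8.80742e-11) = -46.3057/-23.1528 ≈ 2.00.
So the convergence is quadratic (order 2).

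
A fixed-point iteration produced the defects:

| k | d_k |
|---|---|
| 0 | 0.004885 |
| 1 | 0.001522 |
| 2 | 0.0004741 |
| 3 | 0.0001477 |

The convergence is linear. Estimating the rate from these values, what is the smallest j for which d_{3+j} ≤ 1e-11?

Rate ρ ≈ d_3/d_2 = 0.0001477/0.0004741 = 0.3115.
After j more steps, d_{3+j} ≈ 0.0001477·ρ^j; need ρ^j ≤ 1e-11/0.0001477 = 6.77048e-08.
j ≥ ln(6.77048e-08)/ln(0.3115) = -16.5081/-1.16636 = 14.154.
So 15 more iterations are needed.

15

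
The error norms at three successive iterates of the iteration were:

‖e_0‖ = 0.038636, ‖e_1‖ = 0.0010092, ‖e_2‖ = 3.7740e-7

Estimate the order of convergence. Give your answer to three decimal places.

2.165

p ≈ ln(‖e_2‖/‖e_1‖) / ln(‖e_1‖/‖e_0‖)
  = ln(3.7740e-7/0.0010092) / ln(0.0010092/0.038636)
  = ln(0.00037396) / ln(0.0261207)
  = -7.891362 / -3.645027 ≈ 2.164967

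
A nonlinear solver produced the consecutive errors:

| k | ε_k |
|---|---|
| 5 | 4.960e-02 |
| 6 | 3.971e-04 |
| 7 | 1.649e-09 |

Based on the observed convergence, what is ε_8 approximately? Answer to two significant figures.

First estimate the order: p ≈ ln(ε_7/ε_6) / ln(ε_6/ε_5) = ln(1.649e-09/3.971e-04)/ln(3.971e-04/4.960e-02) = ln(4.15261e-06)/ln(0.00800605) ≈ 2.5669.
Then ε_8 ≈ ε_7·(ε_7/ε_6)^p = 1.649e-09·(4.15261e-06)^2.5669 = 1.649e-09·1.5338e-14 ≈ 2.529e-23.

2.5e-23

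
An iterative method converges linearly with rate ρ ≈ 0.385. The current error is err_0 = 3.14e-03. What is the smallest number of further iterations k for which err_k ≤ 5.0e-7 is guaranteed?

10

After k steps, err_k ≈ 3.14e-03·0.385^k.
Need 0.385^k ≤ 5.0e-7/3.14e-03 = 0.000159236.
k ≥ ln(0.000159236)/ln(0.385) = -8.7451/-0.95451 = 9.162.
Smallest integer k = 10.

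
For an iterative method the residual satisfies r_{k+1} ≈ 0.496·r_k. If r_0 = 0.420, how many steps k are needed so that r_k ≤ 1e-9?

29

After k steps, r_k ≈ 0.420·0.496^k.
Need 0.496^k ≤ 1e-9/0.420 = 2.38095e-09.
k ≥ ln(2.38095e-09)/ln(0.496) = -19.8558/-0.70118 = 28.318.
Smallest integer k = 29.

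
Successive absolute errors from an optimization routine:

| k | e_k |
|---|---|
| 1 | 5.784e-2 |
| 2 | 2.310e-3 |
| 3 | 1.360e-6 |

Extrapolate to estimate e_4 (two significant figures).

First estimate the order: p ≈ ln(e_3/e_2) / ln(e_2/e_1) = ln(1.360e-6/2.310e-3)/ln(2.310e-3/5.784e-2) = ln(0.000588745)/ln(0.0399378) ≈ 2.3095.
Then e_4 ≈ e_3·(e_3/e_2)^p = 1.360e-6·(0.000588745)^2.3095 = 1.360e-6·3.46854e-08 ≈ 4.717e-14.

4.7e-14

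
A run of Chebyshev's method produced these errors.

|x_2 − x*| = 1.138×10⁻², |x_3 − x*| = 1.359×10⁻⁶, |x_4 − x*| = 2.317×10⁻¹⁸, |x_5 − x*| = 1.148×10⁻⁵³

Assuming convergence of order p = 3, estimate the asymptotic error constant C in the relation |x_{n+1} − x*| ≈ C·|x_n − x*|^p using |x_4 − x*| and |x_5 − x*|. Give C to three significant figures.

C ≈ |x_5 − x*| / |x_4 − x*|^3
  = 1.148×10⁻⁵³ / (2.317×10⁻¹⁸)^3
  = 1.148×10⁻⁵³ / 1.24388e-53 ≈ 0.92292

0.923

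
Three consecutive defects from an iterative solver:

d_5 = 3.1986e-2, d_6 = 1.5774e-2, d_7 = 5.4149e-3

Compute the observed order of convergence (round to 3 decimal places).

p ≈ ln(d_7/d_6) / ln(d_6/d_5)
  = ln(5.4149e-3/1.5774e-2) / ln(1.5774e-2/3.1986e-2)
  = ln(0.34328) / ln(0.493153)
  = -1.069209 / -0.706936 ≈ 1.512455

1.512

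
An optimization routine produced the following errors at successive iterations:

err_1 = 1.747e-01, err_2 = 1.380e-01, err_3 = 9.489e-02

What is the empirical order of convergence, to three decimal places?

p ≈ ln(err_3/err_2) / ln(err_2/err_1)
  = ln(9.489e-02/1.380e-01) / ln(1.380e-01/1.747e-01)
  = ln(0.687609) / ln(0.789926)
  = -0.374535 / -0.235816 ≈ 1.588251

1.588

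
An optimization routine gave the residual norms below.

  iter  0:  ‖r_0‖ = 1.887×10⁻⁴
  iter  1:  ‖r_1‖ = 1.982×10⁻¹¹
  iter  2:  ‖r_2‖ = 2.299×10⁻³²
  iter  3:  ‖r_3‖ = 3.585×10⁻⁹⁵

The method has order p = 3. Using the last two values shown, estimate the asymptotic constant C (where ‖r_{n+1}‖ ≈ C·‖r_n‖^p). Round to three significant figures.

2.95

C ≈ ‖r_3‖ / ‖r_2‖^3
  = 3.585×10⁻⁹⁵ / (2.299×10⁻³²)^3
  = 3.585×10⁻⁹⁵ / 1.21511e-95 ≈ 2.9503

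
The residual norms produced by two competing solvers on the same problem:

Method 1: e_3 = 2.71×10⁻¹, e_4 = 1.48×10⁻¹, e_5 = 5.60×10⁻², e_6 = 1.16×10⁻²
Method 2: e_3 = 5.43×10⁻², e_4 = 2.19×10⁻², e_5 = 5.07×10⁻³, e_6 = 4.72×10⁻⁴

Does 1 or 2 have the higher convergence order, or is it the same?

same

Method 1: p ≈ ln(1.16×10⁻²/5.60×10⁻²)/ln(5.60×10⁻²/1.48×10⁻¹) ≈ 1.62.
Method 2: p ≈ ln(4.72×10⁻⁴/5.07×10⁻³)/ln(5.07×10⁻³/2.19×10⁻²) ≈ 1.62.
Both orders ≈ 1.6 — effectively the same.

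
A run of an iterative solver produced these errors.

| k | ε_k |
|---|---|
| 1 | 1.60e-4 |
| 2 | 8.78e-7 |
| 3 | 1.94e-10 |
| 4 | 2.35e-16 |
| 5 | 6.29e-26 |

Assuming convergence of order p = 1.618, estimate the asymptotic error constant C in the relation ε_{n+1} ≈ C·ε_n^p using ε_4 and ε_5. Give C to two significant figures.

C ≈ ε_5 / ε_4^1.618
  = 6.29e-26 / (2.35e-16)^1.618
  = 6.29e-26 / 5.15689e-26 ≈ 1.2197

1.2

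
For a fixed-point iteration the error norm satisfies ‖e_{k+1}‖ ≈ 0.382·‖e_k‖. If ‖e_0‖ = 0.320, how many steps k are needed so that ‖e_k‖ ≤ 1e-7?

16

After k steps, ‖e_k‖ ≈ 0.320·0.382^k.
Need 0.382^k ≤ 1e-7/0.320 = 3.125e-07.
k ≥ ln(3.125e-07)/ln(0.382) = -14.9787/-0.96233 = 15.565.
Smallest integer k = 16.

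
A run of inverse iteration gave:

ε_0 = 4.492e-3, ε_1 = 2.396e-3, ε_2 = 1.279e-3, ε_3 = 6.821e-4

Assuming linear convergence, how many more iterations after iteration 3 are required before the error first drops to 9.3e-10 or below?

22

Rate ρ ≈ ε_3/ε_2 = 6.821e-4/1.279e-3 = 0.5333.
After j more steps, ε_{3+j} ≈ 6.821e-4·ρ^j; need ρ^j ≤ 9.3e-10/6.821e-4 = 1.36344e-06.
j ≥ ln(1.36344e-06)/ln(0.5333) = -13.5055/-0.62867 = 21.483.
So 22 more iterations are needed.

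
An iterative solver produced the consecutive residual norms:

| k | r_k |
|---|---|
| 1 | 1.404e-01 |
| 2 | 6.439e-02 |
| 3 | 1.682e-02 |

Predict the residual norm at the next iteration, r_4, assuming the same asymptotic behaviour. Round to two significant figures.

First estimate the order: p ≈ ln(r_3/r_2) / ln(r_2/r_1) = ln(1.682e-02/6.439e-02)/ln(6.439e-02/1.404e-01) = ln(0.261221)/ln(0.458618) ≈ 1.7220.
Then r_4 ≈ r_3·(r_3/r_2)^p = 1.682e-02·(0.261221)^1.7220 = 1.682e-02·0.0991033 ≈ 0.001667.

1.7e-3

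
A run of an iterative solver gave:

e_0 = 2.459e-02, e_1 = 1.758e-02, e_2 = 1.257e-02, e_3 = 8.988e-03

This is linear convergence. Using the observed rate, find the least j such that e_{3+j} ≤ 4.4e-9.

Rate ρ ≈ e_3/e_2 = 8.988e-03/1.257e-02 = 0.7150.
After j more steps, e_{3+j} ≈ 8.988e-03·ρ^j; need ρ^j ≤ 4.4e-9/8.988e-03 = 4.89542e-07.
j ≥ ln(4.89542e-07)/ln(0.7150) = -14.5298/-0.33547 = 43.312.
So 44 more iterations are needed.

44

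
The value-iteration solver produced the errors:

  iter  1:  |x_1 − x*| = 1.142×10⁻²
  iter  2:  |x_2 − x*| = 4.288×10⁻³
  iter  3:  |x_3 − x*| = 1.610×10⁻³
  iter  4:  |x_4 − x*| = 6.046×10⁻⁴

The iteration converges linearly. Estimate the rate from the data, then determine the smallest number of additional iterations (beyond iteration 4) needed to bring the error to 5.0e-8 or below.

Rate ρ ≈ |x_4 − x*|/|x_3 − x*| = 6.046×10⁻⁴/1.610×10⁻³ = 0.3755.
After j more steps, |x_{4+j} − x*| ≈ 6.046×10⁻⁴·ρ^j; need ρ^j ≤ 5.0e-8/6.046×10⁻⁴ = 8.26993e-05.
j ≥ ln(8.26993e-05)/ln(0.3755) = -9.4003/-0.97950 = 9.597.
So 10 more iterations are needed.

10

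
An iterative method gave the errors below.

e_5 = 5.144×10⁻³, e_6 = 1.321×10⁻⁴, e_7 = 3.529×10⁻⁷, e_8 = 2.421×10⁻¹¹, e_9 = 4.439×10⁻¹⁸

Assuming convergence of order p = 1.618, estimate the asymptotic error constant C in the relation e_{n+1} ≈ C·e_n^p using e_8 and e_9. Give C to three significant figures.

C ≈ e_9 / e_8^1.618
  = 4.439×10⁻¹⁸ / (2.421×10⁻¹¹)^1.618
  = 4.439×10⁻¹⁸ / 6.65738e-18 ≈ 0.66678

0.667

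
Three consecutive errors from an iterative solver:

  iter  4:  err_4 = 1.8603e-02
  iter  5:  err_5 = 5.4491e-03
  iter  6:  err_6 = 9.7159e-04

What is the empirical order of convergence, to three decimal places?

1.404

p ≈ ln(err_6/err_5) / ln(err_5/err_4)
  = ln(9.7159e-04/5.4491e-03) / ln(5.4491e-03/1.8603e-02)
  = ln(0.178303) / ln(0.292915)
  = -1.724271 / -1.227873 ≈ 1.404275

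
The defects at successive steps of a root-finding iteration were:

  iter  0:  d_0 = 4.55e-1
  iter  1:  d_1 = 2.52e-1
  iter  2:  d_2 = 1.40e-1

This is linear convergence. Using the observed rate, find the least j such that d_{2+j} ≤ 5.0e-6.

18

Rate ρ ≈ d_2/d_1 = 1.40e-1/2.52e-1 = 0.5556.
After j more steps, d_{2+j} ≈ 1.40e-1·ρ^j; need ρ^j ≤ 5.0e-6/1.40e-1 = 3.57143e-05.
j ≥ ln(3.57143e-05)/ln(0.5556) = -10.2400/-0.58771 = 17.424.
So 18 more iterations are needed.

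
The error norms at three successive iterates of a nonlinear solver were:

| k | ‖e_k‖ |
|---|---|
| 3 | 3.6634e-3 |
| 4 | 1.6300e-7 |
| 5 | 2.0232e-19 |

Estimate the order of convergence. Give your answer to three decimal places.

2.736

p ≈ ln(‖e_5‖/‖e_4‖) / ln(‖e_4‖/‖e_3‖)
  = ln(2.0232e-19/1.6300e-7) / ln(1.6300e-7/3.6634e-3)
  = ln(1.24123e-12) / ln(4.44942e-05)
  = -27.414918 / -10.020152 ≈ 2.735978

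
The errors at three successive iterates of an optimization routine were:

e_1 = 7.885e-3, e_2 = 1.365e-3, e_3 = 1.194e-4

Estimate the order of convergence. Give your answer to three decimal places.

p ≈ ln(e_3/e_2) / ln(e_2/e_1)
  = ln(1.194e-4/1.365e-3) / ln(1.365e-3/7.885e-3)
  = ln(0.0874725) / ln(0.173114)
  = -2.436431 / -1.753805 ≈ 1.389226

1.389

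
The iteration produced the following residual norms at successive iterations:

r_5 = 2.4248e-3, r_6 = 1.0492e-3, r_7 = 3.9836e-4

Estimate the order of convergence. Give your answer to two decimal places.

p ≈ ln(r_7/r_6) / ln(r_6/r_5)
  = ln(3.9836e-4/1.0492e-3) / ln(1.0492e-3/2.4248e-3)
  = ln(0.37968) / ln(0.432695)
  = -0.96843 / -0.83772 ≈ 1.15603

1.16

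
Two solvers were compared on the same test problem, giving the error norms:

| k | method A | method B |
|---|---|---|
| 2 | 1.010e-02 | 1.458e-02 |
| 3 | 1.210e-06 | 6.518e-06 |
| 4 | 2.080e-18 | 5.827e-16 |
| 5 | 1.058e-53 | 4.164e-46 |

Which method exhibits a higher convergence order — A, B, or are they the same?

Method A: p ≈ ln(1.058e-53/2.080e-18)/ln(2.080e-18/1.210e-06) ≈ 3.00.
Method B: p ≈ ln(4.164e-46/5.827e-16)/ln(5.827e-16/6.518e-06) ≈ 3.00.
Both orders ≈ 3.0 — effectively the same.

same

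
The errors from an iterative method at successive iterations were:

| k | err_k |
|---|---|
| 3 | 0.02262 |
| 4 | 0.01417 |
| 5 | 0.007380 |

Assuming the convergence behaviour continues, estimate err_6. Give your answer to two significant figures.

3.0e-3

First estimate the order: p ≈ ln(err_5/err_4) / ln(err_4/err_3) = ln(0.007380/0.01417)/ln(0.01417/0.02262) = ln(0.520819)/ln(0.626437) ≈ 1.3948.
Then err_6 ≈ err_5·(err_5/err_4)^p = 0.007380·(0.520819)^1.3948 = 0.007380·0.402564 ≈ 0.002971.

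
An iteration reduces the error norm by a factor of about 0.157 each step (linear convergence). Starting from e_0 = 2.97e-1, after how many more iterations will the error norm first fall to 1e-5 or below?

After k steps, e_k ≈ 2.97e-1·0.157^k.
Need 0.157^k ≤ 1e-5/2.97e-1 = 3.367e-05.
k ≥ ln(3.367e-05)/ln(0.157) = -10.2989/-1.85151 = 5.562.
Smallest integer k = 6.

6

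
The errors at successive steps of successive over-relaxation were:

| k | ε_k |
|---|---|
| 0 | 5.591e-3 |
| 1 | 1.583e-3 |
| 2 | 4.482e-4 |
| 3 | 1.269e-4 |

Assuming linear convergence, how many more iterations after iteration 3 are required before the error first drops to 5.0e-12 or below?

14

Rate ρ ≈ ε_3/ε_2 = 1.269e-4/4.482e-4 = 0.2831.
After j more steps, ε_{3+j} ≈ 1.269e-4·ρ^j; need ρ^j ≤ 5.0e-12/1.269e-4 = 3.94011e-08.
j ≥ ln(3.94011e-08)/ln(0.2831) = -17.0495/-1.26196 = 13.510.
So 14 more iterations are needed.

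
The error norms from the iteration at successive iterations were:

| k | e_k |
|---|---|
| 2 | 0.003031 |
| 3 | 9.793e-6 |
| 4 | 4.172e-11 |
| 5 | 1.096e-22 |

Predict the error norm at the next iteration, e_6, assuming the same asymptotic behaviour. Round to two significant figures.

First estimate the order: p ≈ ln(e_5/e_4) / ln(e_4/e_3) = ln(1.096e-22/4.172e-11)/ln(4.172e-11/9.793e-6) = ln(2.62704e-12)/ln(4.26019e-06) ≈ 2.1563.
Then e_6 ≈ e_5·(e_5/e_4)^p = 1.096e-22·(2.62704e-12)^2.1563 = 1.096e-22·1.0688e-25 ≈ 1.171e-47.

1.2e-47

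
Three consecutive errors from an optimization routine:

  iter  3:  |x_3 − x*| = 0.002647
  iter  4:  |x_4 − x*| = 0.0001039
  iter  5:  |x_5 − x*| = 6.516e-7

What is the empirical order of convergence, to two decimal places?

1.57

p ≈ ln(|x_5 − x*|/|x_4 − x*|) / ln(|x_4 − x*|/|x_3 − x*|)
  = ln(6.516e-7/0.0001039) / ln(0.0001039/0.002647)
  = ln(0.00627141) / ln(0.039252)
  = -5.07175 / -3.23775 ≈ 1.56644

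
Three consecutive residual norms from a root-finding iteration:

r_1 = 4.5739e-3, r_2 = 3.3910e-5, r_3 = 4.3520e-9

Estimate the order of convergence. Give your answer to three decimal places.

p ≈ ln(r_3/r_2) / ln(r_2/r_1)
  = ln(4.3520e-9/3.3910e-5) / ln(3.3910e-5/4.5739e-3)
  = ln(0.00012834) / ln(0.0074138)
  = -8.960828 / -4.904412 ≈ 1.827095

1.827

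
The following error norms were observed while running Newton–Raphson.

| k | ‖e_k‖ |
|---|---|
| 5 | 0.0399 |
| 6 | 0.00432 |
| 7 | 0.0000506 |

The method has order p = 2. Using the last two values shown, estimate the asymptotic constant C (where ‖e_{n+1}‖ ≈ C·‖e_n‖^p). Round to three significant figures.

C ≈ ‖e_7‖ / ‖e_6‖^2
  = 0.0000506 / (0.00432)^2
  = 0.0000506 / 1.86624e-05 ≈ 2.7113

2.71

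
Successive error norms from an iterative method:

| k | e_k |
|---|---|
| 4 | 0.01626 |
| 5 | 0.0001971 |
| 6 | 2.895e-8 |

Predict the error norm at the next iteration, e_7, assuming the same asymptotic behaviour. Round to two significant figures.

6.2e-16

First estimate the order: p ≈ ln(e_6/e_5) / ln(e_5/e_4) = ln(2.895e-8/0.0001971)/ln(0.0001971/0.01626) = ln(0.00014688)/ln(0.0121218) ≈ 2.0001.
Then e_7 ≈ e_6·(e_6/e_5)^p = 2.895e-8·(0.00014688)^2.0001 = 2.895e-8·2.15547e-08 ≈ 6.24e-16.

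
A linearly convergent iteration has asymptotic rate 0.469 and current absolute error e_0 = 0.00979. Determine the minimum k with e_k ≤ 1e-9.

22

After k steps, e_k ≈ 0.00979·0.469^k.
Need 0.469^k ≤ 1e-9/0.00979 = 1.02145e-07.
k ≥ ln(1.02145e-07)/ln(0.469) = -16.0969/-0.75715 = 21.260.
Smallest integer k = 22.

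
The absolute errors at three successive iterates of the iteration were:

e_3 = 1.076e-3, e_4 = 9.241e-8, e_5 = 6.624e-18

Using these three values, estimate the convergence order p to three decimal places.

p ≈ ln(e_5/e_4) / ln(e_4/e_3)
  = ln(6.624e-18/9.241e-8) / ln(9.241e-8/1.076e-3)
  = ln(7.16806e-11) / ln(8.58829e-05)
  = -23.358801 / -9.362526 ≈ 2.494925

2.495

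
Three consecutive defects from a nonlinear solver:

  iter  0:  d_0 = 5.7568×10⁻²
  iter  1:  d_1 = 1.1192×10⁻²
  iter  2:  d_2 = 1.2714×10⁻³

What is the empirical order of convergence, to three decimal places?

p ≈ ln(d_2/d_1) / ln(d_1/d_0)
  = ln(1.2714×10⁻³/1.1192×10⁻²) / ln(1.1192×10⁻²/5.7568×10⁻²)
  = ln(0.113599) / ln(0.194414)
  = -2.175081 / -1.637765 ≈ 1.328079

1.328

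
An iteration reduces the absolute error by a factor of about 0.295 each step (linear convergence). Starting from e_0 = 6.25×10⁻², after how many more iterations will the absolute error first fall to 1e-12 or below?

After k steps, e_k ≈ 6.25×10⁻²·0.295^k.
Need 0.295^k ≤ 1e-12/6.25×10⁻² = 1.6e-11.
k ≥ ln(1.6e-11)/ln(0.295) = -24.8584/-1.22078 = 20.363.
Smallest integer k = 21.

21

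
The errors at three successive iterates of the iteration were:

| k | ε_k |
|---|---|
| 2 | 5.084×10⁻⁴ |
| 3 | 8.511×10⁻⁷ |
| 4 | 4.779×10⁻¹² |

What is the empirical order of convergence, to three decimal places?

1.891

p ≈ ln(ε_4/ε_3) / ln(ε_3/ε_2)
  = ln(4.779×10⁻¹²/8.511×10⁻⁷) / ln(8.511×10⁻⁷/5.084×10⁻⁴)
  = ln(5.61509e-06) / ln(0.00167408)
  = -12.090053 / -6.392492 ≈ 1.891290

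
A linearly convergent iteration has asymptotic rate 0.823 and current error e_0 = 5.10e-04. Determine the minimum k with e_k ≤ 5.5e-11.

83

After k steps, e_k ≈ 5.10e-04·0.823^k.
Need 0.823^k ≤ 5.5e-11/5.10e-04 = 1.07843e-07.
k ≥ ln(1.07843e-07)/ln(0.823) = -16.0426/-0.19480 = 82.354.
Smallest integer k = 83.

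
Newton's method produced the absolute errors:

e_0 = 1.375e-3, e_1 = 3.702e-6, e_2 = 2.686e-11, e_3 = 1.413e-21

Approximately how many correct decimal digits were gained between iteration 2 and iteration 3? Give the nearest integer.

10

Digits gained ≈ log₁₀(e_2/e_3) = log₁₀(2.686e-11/1.413e-21) = log₁₀(1.90092e+10) ≈ 10.279.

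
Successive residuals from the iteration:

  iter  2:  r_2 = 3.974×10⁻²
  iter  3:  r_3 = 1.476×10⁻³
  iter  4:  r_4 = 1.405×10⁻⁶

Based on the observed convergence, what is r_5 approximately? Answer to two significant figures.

5.8e-13

First estimate the order: p ≈ ln(r_4/r_3) / ln(r_3/r_2) = ln(1.405×10⁻⁶/1.476×10⁻³)/ln(1.476×10⁻³/3.974×10⁻²) = ln(0.000951897)/ln(0.0371414) ≈ 2.1127.
Then r_5 ≈ r_4·(r_4/r_3)^p = 1.405×10⁻⁶·(0.000951897)^2.1127 = 1.405×10⁻⁶·4.13682e-07 ≈ 5.812e-13.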